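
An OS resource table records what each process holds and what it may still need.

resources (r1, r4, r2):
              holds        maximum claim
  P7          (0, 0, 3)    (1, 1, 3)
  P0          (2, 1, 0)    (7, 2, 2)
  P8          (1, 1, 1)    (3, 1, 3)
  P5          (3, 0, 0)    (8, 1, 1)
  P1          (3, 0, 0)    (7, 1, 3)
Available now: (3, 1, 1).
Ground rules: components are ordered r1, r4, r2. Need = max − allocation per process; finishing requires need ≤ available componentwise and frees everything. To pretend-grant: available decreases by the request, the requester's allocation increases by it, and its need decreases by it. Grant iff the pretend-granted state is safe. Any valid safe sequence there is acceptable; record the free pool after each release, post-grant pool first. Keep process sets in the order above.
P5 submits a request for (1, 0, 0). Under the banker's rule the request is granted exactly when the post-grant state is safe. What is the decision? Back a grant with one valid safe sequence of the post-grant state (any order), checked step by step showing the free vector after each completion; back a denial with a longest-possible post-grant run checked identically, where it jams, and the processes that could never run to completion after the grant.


DENY — the pretend-granted state is unsafe.
Key observation: once P7, P8 finish, the pool peaks at (3, 2, 5) — and every remaining process still needs more r1 than that.
After a pretend grant, a maximal execution: P7, P8 — then nothing else fits. Walking it through:
  pool = (2, 1, 1)
  P7: need (1, 1, 0) fits (2, 1, 1); releases (0, 0, 3), pool now (2, 1, 4)
  P8: need (2, 0, 2) fits (2, 1, 4); releases (1, 1, 1), pool now (3, 2, 5)
  blocked: P0 wants (5, 1, 2), pool (3, 2, 5) — not enough r1
  blocked: P5 wants (4, 1, 1), pool (3, 2, 5) — not enough r1
  blocked: P1 wants (4, 1, 3), pool (3, 2, 5) — not enough r1
Had the request been granted, P0, P5 and P1 could never finish.


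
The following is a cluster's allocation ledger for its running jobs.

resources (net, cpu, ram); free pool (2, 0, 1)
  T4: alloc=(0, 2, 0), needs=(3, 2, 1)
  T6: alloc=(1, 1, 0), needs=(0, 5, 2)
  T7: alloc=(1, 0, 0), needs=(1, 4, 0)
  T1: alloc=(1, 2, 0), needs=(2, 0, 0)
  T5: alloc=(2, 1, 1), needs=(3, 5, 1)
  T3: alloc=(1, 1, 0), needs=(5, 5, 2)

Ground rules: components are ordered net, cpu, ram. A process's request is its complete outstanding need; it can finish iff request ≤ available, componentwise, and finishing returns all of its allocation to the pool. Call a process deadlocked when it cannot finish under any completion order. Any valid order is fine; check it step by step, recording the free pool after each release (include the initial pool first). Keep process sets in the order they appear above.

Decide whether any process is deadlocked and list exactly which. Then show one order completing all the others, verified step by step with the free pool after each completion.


Deadlocked: T6, T5 and T3.
Key observation: cpu is the bottleneck — with T1, T4, T7 done the pool holds (4, 4, 1), short of every remaining need.
The rest can finish in the order T1, T4, T7. Verifying each step:
  pool = (2, 0, 1)
  run T1 (needs (2, 0, 0), free (2, 0, 1)); after release of (1, 2, 0) the pool is (3, 2, 1)
  run T4 (needs (3, 2, 1), free (3, 2, 1)); after release of (0, 2, 0) the pool is (3, 4, 1)
  run T7 (needs (1, 4, 0), free (3, 4, 1)); after release of (1, 0, 0) the pool is (4, 4, 1)
The stuck group stays short no matter what:
  T6 cannot run: need (0, 5, 2) vs free (4, 4, 1) (insufficient cpu and ram)
  T5 cannot run: need (3, 5, 1) vs free (4, 4, 1) (insufficient cpu)
  T3 cannot run: need (5, 5, 2) vs free (4, 4, 1) (insufficient net, cpu and ram)


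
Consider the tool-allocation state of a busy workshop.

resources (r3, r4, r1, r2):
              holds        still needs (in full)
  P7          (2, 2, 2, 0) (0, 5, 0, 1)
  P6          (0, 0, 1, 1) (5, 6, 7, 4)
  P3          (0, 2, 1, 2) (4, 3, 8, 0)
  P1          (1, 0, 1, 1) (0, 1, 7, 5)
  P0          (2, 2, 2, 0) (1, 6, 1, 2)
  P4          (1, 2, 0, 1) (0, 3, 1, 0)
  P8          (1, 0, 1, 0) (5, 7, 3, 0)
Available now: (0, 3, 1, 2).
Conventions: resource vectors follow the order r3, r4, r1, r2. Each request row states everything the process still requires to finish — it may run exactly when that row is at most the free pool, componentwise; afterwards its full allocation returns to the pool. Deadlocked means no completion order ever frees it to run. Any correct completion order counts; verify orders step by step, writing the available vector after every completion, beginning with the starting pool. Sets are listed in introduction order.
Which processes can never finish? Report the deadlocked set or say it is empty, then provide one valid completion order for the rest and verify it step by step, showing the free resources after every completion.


Deadlocked set: P6, P3 and P1.
Key observation: the wall is r1: completing P4, P7, P0, P8 brings the pool only to (6, 9, 6, 3), and all the rest need more.
A valid finishing order for the others: P4, P7, P0, P8. Check, step by step:
  pool = (0, 3, 1, 2)
  P4 needs (0, 3, 1, 0) <= (0, 3, 1, 2) -> finishes; pool += (1, 2, 0, 1) = (1, 5, 1, 3)
  P7 needs (0, 5, 0, 1) <= (1, 5, 1, 3) -> finishes; pool += (2, 2, 2, 0) = (3, 7, 3, 3)
  P0 needs (1, 6, 1, 2) <= (3, 7, 3, 3) -> finishes; pool += (2, 2, 2, 0) = (5, 9, 5, 3)
  P8 needs (5, 7, 3, 0) <= (5, 9, 5, 3) -> finishes; pool += (1, 0, 1, 0) = (6, 9, 6, 3)
None of the blocked processes ever fits:
  blocked: P6 wants (5, 6, 7, 4), pool (6, 9, 6, 3) — not enough r1 and r2
  blocked: P3 wants (4, 3, 8, 0), pool (6, 9, 6, 3) — not enough r1
  blocked: P1 wants (0, 1, 7, 5), pool (6, 9, 6, 3) — not enough r1 and r2


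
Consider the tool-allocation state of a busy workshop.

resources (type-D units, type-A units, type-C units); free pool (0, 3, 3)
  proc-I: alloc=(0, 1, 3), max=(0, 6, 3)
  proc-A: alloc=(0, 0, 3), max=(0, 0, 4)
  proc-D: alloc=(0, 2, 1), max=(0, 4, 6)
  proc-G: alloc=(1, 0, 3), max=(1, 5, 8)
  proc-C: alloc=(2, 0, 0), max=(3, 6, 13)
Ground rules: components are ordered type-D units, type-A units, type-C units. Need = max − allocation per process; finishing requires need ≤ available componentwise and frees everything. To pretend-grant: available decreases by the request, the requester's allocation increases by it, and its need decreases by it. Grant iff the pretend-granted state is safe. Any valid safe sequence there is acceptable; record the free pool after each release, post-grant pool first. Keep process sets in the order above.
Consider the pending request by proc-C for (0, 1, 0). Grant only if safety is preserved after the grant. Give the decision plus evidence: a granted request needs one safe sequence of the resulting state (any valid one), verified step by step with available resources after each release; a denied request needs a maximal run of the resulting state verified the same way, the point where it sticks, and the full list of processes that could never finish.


DENY — the pretend-granted state is unsafe.
Key observation: type-A units is the bottleneck — with proc-A, proc-D done the pool holds (0, 4, 7), short of every remaining need.
After a pretend grant, a maximal execution: proc-A, proc-D — then nothing else fits. Step-by-step check:
  pool = (0, 2, 3)
  proc-A: need (0, 0, 1) fits (0, 2, 3); releases (0, 0, 3), pool now (0, 2, 6)
  proc-D: need (0, 2, 5) fits (0, 2, 6); releases (0, 2, 1), pool now (0, 4, 7)
  proc-I still needs (0, 5, 0) but only (0, 4, 7) is free — short on type-A units
  proc-G still needs (0, 5, 5) but only (0, 4, 7) is free — short on type-A units
  proc-C still needs (1, 5, 13) but only (0, 4, 7) is free — short on type-D units, type-A units and type-C units
Processes that could never finish after the grant: proc-I, proc-G and proc-C.


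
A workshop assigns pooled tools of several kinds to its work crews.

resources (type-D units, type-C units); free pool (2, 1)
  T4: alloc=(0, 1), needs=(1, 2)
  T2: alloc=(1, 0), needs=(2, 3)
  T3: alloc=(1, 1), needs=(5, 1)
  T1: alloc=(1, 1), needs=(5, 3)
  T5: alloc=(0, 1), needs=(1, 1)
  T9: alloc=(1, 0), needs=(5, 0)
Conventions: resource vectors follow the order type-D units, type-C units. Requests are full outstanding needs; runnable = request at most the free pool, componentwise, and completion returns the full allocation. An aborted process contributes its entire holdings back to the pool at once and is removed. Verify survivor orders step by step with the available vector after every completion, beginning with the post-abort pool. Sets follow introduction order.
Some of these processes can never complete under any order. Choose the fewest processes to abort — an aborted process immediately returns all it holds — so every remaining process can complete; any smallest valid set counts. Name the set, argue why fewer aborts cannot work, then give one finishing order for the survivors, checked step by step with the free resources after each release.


Abort T3 and T9.
Key observation: no ordering could ever have run T1 before the abort of T3 and T9; with (2, 1) back in the pool it fits at step 4.
No one abort is enough; case by case: T4 alone leaves T3 blocked (short on type-D units); T2 alone leaves T3 blocked (short on type-D units); T3 alone leaves T1 blocked (short on type-D units); T1 alone leaves T3 blocked (short on type-D units); T5 alone leaves T3 blocked (short on type-D units); T9 alone leaves T3 blocked (short on type-D units).
The survivors complete as T4, T2, T5, T1. Check, step by step (starting from the post-abort pool):
  pool = (4, 2)
  T4 needs (1, 2) <= (4, 2) -> finishes; pool += (0, 1) = (4, 3)
  T2 needs (2, 3) <= (4, 3) -> finishes; pool += (1, 0) = (5, 3)
  T5 needs (1, 1) <= (5, 3) -> finishes; pool += (0, 1) = (5, 4)
  T1 needs (5, 3) <= (5, 4) -> finishes; pool += (1, 1) = (6, 5)


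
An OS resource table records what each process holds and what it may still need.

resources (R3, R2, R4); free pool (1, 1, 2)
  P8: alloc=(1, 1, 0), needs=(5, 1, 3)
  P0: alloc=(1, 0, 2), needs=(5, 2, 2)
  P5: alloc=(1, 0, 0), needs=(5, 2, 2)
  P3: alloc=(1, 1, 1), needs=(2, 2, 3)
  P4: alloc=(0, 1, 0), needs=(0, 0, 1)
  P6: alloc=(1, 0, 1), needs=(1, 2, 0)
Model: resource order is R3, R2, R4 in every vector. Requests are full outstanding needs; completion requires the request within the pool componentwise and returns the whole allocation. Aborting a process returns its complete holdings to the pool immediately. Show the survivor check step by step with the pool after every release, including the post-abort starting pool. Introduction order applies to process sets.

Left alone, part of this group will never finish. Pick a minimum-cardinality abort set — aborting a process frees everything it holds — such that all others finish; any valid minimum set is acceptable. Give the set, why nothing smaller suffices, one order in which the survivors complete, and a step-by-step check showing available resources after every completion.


Minimum abort set: P8 and P0.
Key observation: P5 was stuck for good until P8 and P0 gave back (2, 1, 2); in the order shown it finishes at step 3.
Why nothing smaller works — every single abort fails: P8 alone leaves P0 blocked (short on R3); P0 alone leaves P8 blocked (short on R3); P5 alone leaves P8 blocked (short on R3); P3 alone leaves P8 blocked (short on R3); P4 alone leaves P8 blocked (short on R3); P6 alone leaves P8 blocked (short on R3).
The survivors complete as P6, P3, P5, P4. Verifying each step (starting from the post-abort pool):
  pool = (3, 2, 4)
  run P6 (needs (1, 2, 0), free (3, 2, 4)); after release of (1, 0, 1) the pool is (4, 2, 5)
  run P3 (needs (2, 2, 3), free (4, 2, 5)); after release of (1, 1, 1) the pool is (5, 3, 6)
  run P5 (needs (5, 2, 2), free (5, 3, 6)); after release of (1, 0, 0) the pool is (6, 3, 6)
  run P4 (needs (0, 0, 1), free (6, 3, 6)); after release of (0, 1, 0) the pool is (6, 4, 6)


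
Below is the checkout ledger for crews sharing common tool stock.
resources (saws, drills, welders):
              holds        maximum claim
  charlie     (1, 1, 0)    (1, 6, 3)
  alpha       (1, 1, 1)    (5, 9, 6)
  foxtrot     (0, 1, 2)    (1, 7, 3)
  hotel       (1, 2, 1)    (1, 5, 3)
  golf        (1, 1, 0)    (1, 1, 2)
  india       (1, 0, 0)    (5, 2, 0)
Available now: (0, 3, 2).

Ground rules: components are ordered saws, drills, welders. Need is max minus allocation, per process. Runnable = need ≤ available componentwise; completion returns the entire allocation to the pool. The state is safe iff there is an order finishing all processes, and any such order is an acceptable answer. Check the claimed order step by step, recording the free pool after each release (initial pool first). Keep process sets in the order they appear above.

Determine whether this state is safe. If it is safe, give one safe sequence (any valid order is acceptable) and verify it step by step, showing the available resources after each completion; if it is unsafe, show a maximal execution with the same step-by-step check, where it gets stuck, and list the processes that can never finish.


The state is UNSAFE.
Key observation: after golf, hotel, foxtrot, charlie complete, (3, 8, 5) is the best the pool ever gets, yet each leftover process wants more saws.
A maximal execution: golf, hotel, foxtrot, charlie — then nothing else fits. Step-by-step check:
  pool = (0, 3, 2)
  golf needs (0, 0, 2) <= (0, 3, 2) -> finishes; pool += (1, 1, 0) = (1, 4, 2)
  hotel needs (0, 3, 2) <= (1, 4, 2) -> finishes; pool += (1, 2, 1) = (2, 6, 3)
  foxtrot needs (1, 6, 1) <= (2, 6, 3) -> finishes; pool += (0, 1, 2) = (2, 7, 5)
  charlie needs (0, 5, 3) <= (2, 7, 5) -> finishes; pool += (1, 1, 0) = (3, 8, 5)
  alpha cannot run: need (4, 8, 5) vs free (3, 8, 5) (insufficient saws)
  india cannot run: need (4, 2, 0) vs free (3, 8, 5) (insufficient saws)
Processes that can never finish: alpha and india.


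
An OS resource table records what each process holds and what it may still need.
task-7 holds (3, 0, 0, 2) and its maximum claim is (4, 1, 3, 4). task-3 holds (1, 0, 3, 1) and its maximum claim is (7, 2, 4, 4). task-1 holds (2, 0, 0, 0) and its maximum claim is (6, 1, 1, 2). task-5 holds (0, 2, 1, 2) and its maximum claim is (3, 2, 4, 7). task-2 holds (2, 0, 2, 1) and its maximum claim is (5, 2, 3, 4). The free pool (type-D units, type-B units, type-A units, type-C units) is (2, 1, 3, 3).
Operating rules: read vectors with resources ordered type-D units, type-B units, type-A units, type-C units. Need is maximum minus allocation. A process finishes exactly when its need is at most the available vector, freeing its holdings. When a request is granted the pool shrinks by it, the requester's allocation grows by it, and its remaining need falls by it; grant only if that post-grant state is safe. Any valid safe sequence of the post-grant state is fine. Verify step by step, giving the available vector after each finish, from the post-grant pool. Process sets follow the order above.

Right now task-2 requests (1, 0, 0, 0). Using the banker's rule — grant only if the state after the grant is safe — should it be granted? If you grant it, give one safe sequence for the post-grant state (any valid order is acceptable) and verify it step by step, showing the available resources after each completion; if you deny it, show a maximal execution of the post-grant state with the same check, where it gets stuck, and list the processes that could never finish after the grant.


GRANT. The post-grant state is safe; one safe sequence: task-7, task-5, task-1, task-2, task-3.
Key observation: granting shrinks the pool to (1, 1, 3, 3), yet task-7 still fits and the chain goes through.
Check on the post-grant state, step by step:
  pool = (1, 1, 3, 3)
  task-7: need (1, 1, 3, 2) fits (1, 1, 3, 3); releases (3, 0, 0, 2), pool now (4, 1, 3, 5)
  task-5: need (3, 0, 3, 5) fits (4, 1, 3, 5); releases (0, 2, 1, 2), pool now (4, 3, 4, 7)
  task-1: need (4, 1, 1, 2) fits (4, 3, 4, 7); releases (2, 0, 0, 0), pool now (6, 3, 4, 7)
  task-2: need (2, 2, 1, 3) fits (6, 3, 4, 7); releases (3, 0, 2, 1), pool now (9, 3, 6, 8)
  task-3: need (6, 2, 1, 3) fits (9, 3, 6, 8); releases (1, 0, 3, 1), pool now (10, 3, 9, 9)


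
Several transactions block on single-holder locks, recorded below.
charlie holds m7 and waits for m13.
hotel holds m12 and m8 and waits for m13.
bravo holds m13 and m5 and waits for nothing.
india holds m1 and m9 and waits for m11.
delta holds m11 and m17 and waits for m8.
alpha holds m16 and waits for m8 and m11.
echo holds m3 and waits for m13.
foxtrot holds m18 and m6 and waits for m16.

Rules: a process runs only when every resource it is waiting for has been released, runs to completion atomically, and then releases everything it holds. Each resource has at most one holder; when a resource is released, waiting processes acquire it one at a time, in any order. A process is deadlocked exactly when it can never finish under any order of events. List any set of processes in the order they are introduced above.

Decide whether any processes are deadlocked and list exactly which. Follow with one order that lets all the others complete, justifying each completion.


The deadlocked set is empty.
Key observation: the wait graph is acyclic; completion cascades from the unblocked processes through everyone else.
A valid finishing order for the others: bravo, charlie, hotel, echo, delta, alpha, india, foxtrot.
Check, step by step:
  run bravo (it waits on nothing); releases m13 and m5
  run charlie (all its waits — m13 — are resolved); releases m7
  run hotel (all its waits — m13 — are resolved); releases m12 and m8
  run echo (all its waits — m13 — are resolved); releases m3
  run delta (all its waits — m8 — are resolved); releases m11 and m17
  run alpha (all its waits — m8 and m11 — are resolved); releases m16
  run india (all its waits — m11 — are resolved); releases m1 and m9
  run foxtrot (all its waits — m16 — are resolved); releases m18 and m6


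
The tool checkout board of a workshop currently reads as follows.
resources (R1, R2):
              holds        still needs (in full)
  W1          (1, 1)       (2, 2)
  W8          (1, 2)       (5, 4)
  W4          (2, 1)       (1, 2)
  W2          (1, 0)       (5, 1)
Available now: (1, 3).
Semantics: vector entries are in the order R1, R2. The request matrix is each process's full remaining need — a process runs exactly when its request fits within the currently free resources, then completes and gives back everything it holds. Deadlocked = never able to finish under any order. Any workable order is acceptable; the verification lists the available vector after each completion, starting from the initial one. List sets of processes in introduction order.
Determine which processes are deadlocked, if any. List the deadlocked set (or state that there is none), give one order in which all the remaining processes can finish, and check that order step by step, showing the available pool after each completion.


Deadlocked: W8 and W2.
Key observation: W4, W1 can finish, but then (4, 5) is all there is, and the blocked group's R1 demands exceed it.
A valid finishing order for the others: W4, W1. Walking it through:
  pool = (1, 3)
  W4 needs (1, 2) <= (1, 3) -> finishes; pool += (2, 1) = (3, 4)
  W1 needs (2, 2) <= (3, 4) -> finishes; pool += (1, 1) = (4, 5)
The blocked processes can never fit:
  blocked: W8 wants (5, 4), pool (4, 5) — not enough R1
  blocked: W2 wants (5, 1), pool (4, 5) — not enough R1


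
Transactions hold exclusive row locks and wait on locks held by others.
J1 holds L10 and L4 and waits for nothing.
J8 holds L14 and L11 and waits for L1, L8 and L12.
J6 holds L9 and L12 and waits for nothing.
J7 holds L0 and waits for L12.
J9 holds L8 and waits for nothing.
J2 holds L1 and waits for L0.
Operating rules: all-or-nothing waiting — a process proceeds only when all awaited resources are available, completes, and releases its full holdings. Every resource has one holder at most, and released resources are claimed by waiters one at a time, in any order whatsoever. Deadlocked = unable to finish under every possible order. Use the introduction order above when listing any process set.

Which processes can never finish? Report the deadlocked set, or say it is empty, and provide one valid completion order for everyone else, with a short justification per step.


No process is deadlocked.
Key observation: although several processes wait, no cycle exists — each chain bottoms out at a free runner.
The rest can finish in the order J6, J7, J2, J1, J9, J8.
Walking it through:
  run J6 (it waits on nothing); releases L9 and L12
  J7: everything it awaited (L12) is free; runs, freeing L0
  J2: everything it awaited (L0) is free; runs, freeing L1
  run J1 (it waits on nothing); releases L10 and L4
  run J9 (it waits on nothing); releases L8
  J8: everything it awaited (L1, L8 and L12) is free; runs, freeing L14 and L11


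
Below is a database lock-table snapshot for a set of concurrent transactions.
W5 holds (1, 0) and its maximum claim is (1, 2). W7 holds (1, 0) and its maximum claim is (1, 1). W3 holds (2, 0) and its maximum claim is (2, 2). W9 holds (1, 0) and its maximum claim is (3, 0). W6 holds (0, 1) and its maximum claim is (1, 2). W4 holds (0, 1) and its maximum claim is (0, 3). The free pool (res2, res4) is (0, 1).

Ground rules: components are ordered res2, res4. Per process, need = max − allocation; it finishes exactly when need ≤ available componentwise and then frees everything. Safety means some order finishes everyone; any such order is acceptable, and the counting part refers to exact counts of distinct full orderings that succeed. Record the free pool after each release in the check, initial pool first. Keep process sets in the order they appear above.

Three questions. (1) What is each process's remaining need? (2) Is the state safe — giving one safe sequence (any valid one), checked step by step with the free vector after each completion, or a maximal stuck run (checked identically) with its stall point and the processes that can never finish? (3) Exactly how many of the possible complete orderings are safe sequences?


(1) Remaining need (order res2, res4):
  W5: (0, 2)
  W7: (0, 1)
  W3: (0, 2)
  W9: (2, 0)
  W6: (1, 1)
  W4: (0, 2)
(2) SAFE. One safe sequence: W7, W6, W3, W4, W9, W5.
Key observation: the first exact fit in this order is W7 — it needs (0, 1) with (0, 1) free, meeting a requested resource to the last unit.
Step-by-step check:
  pool = (0, 1)
  W7: need (0, 1) fits (0, 1); releases (1, 0), pool now (1, 1)
  W6: need (1, 1) fits (1, 1); releases (0, 1), pool now (1, 2)
  W3: need (0, 2) fits (1, 2); releases (2, 0), pool now (3, 2)
  W4: need (0, 2) fits (3, 2); releases (0, 1), pool now (3, 3)
  W9: need (2, 0) fits (3, 3); releases (1, 0), pool now (4, 3)
  W5: need (0, 2) fits (4, 3); releases (1, 0), pool now (5, 3)
(3) The exact count: 16 of the possible complete orderings are safe sequences.


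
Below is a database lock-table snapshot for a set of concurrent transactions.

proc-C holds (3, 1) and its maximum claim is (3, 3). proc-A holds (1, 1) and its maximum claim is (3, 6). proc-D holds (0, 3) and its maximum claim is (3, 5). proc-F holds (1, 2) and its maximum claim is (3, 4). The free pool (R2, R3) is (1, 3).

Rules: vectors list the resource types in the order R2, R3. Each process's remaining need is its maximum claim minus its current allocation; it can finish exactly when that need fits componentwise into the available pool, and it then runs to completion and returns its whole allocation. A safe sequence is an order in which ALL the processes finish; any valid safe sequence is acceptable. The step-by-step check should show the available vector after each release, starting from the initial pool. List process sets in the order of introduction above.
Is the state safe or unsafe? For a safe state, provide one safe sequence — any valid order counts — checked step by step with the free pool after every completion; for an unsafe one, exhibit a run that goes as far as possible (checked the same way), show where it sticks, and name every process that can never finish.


SAFE, for example via the order proc-C, proc-D, proc-A, proc-F.
Key observation: every step clears its requested resources with room to spare; the minimum clearance is 1, first at proc-C — (0, 2) vs (1, 3) free.
Check, step by step:
  pool = (1, 3)
  proc-C: need (0, 2) fits (1, 3); releases (3, 1), pool now (4, 4)
  proc-D: need (3, 2) fits (4, 4); releases (0, 3), pool now (4, 7)
  proc-A: need (2, 5) fits (4, 7); releases (1, 1), pool now (5, 8)
  proc-F: need (2, 2) fits (5, 8); releases (1, 2), pool now (6, 10)


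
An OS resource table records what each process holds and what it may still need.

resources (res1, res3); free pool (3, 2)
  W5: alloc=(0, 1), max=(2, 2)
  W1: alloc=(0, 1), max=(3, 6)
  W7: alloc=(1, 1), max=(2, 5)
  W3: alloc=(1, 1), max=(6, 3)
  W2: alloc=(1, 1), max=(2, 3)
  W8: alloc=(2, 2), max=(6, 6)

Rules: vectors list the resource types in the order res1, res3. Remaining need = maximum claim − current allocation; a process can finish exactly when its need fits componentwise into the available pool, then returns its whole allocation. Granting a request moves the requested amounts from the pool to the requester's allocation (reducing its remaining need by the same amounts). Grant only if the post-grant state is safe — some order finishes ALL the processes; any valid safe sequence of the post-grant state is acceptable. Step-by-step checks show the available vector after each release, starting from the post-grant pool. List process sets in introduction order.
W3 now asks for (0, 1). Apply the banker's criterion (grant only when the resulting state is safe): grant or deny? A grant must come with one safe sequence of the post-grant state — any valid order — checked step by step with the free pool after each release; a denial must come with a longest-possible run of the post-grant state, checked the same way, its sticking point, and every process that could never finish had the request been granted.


DENY: after the grant no complete ordering would exist.
Key observation: after W5, W2 the pool peaks at (4, 3), and each blocked process is short somewhere: W1 on res3; W7 on res3; W3 on res1; W8 on res3.
After a pretend grant, a maximal execution: W5, W2 — then nothing else fits. Walking it through:
  pool = (3, 1)
  W5: need (2, 1) fits (3, 1); releases (0, 1), pool now (3, 2)
  W2: need (1, 2) fits (3, 2); releases (1, 1), pool now (4, 3)
  W1 still needs (3, 5) but only (4, 3) is free — short on res3
  W7 still needs (1, 4) but only (4, 3) is free — short on res3
  W3 still needs (5, 1) but only (4, 3) is free — short on res1
  W8 still needs (4, 4) but only (4, 3) is free — short on res3
Had the request been granted, W1, W7, W3 and W8 could never finish.


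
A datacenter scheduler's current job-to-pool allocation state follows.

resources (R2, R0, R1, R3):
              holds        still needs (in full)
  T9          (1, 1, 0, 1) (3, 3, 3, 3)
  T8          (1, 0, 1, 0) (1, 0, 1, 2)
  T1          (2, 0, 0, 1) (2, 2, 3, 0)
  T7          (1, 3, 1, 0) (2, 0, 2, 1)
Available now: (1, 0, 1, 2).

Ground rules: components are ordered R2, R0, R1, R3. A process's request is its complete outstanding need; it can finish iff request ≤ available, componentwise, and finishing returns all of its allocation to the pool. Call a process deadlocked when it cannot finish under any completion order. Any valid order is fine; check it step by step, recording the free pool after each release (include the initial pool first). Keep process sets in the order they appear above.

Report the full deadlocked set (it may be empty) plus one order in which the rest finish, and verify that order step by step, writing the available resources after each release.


No process is deadlocked.
Key observation: T8 leads a chain of completions in which each release enables another process.
One completion order for the rest: T8, T7, T1, T9. Step-by-step check:
  pool = (1, 0, 1, 2)
  run T8 (needs (1, 0, 1, 2), free (1, 0, 1, 2)); after release of (1, 0, 1, 0) the pool is (2, 0, 2, 2)
  run T7 (needs (2, 0, 2, 1), free (2, 0, 2, 2)); after release of (1, 3, 1, 0) the pool is (3, 3, 3, 2)
  run T1 (needs (2, 2, 3, 0), free (3, 3, 3, 2)); after release of (2, 0, 0, 1) the pool is (5, 3, 3, 3)
  run T9 (needs (3, 3, 3, 3), free (5, 3, 3, 3)); after release of (1, 1, 0, 1) the pool is (6, 4, 3, 4)


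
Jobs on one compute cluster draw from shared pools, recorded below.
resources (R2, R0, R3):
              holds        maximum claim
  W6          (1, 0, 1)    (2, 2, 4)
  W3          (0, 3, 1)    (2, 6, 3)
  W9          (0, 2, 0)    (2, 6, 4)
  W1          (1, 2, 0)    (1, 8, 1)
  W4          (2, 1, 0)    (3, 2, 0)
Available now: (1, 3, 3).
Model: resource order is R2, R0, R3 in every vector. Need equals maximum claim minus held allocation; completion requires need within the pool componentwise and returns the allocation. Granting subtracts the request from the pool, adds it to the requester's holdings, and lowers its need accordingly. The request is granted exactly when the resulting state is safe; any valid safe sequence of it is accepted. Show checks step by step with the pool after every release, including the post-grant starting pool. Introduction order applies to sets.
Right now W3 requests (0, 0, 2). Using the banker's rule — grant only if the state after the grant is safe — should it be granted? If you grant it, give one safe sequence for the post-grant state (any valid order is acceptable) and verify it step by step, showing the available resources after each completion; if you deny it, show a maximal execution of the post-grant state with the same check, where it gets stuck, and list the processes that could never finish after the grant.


GRANT. The post-grant state is safe; one safe sequence: W4, W3, W6, W1, W9.
Key observation: even at the reduced pool (1, 3, 1), W4 fits immediately, so safety survives the grant.
Step-by-step check of the post-grant state:
  pool = (1, 3, 1)
  W4: need (1, 1, 0) fits (1, 3, 1); releases (2, 1, 0), pool now (3, 4, 1)
  W3: need (2, 3, 0) fits (3, 4, 1); releases (0, 3, 3), pool now (3, 7, 4)
  W6: need (1, 2, 3) fits (3, 7, 4); releases (1, 0, 1), pool now (4, 7, 5)
  W1: need (0, 6, 1) fits (4, 7, 5); releases (1, 2, 0), pool now (5, 9, 5)
  W9: need (2, 4, 4) fits (5, 9, 5); releases (0, 2, 0), pool now (5, 11, 5)


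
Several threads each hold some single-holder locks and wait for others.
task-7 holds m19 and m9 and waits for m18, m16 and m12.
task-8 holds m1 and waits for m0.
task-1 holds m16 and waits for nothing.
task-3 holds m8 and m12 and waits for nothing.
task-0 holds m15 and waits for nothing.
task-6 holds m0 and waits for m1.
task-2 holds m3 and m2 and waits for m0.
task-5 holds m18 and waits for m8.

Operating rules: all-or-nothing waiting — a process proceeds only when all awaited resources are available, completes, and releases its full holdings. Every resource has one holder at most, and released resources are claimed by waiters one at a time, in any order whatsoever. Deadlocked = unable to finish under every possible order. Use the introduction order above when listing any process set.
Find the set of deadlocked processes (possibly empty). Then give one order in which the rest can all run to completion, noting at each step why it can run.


Deadlocked set: task-8, task-6 and task-2.
Key observation: the waits loop around task-8 -> task-6 -> task-8 with no way out; task-2 waits into the deadlock from upstream.
One completion order for the rest: task-1, task-3, task-0, task-5, task-7.
Check, step by step:
  task-1: no waits; runs immediately, freeing m16
  task-3: no waits; runs immediately, freeing m8 and m12
  task-0: no waits; runs immediately, freeing m15
  run task-5 (all its waits — m8 — are resolved); releases m18
  run task-7 (all its waits — m18, m16 and m12 — are resolved); releases m19 and m9


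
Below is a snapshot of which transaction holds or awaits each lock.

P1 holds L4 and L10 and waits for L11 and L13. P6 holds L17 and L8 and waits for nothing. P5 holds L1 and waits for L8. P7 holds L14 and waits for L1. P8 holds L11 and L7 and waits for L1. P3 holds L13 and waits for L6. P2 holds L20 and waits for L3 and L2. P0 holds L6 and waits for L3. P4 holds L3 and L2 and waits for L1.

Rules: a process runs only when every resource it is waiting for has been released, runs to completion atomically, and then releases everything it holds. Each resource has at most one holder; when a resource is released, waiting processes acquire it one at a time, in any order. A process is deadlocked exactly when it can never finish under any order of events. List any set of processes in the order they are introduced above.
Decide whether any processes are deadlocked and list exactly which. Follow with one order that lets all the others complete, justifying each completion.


Nothing here is deadlocked.
Key observation: all waits point, directly or indirectly, at processes that can finish, so nothing is permanently blocked.
A valid finishing order for the others: P6, P5, P8, P4, P7, P0, P2, P3, P1.
Check, step by step:
  run P6 (it waits on nothing); releases L17 and L8
  run P5 (all its waits — L8 — are resolved); releases L1
  run P8 (all its waits — L1 — are resolved); releases L11 and L7
  run P4 (all its waits — L1 — are resolved); releases L3 and L2
  run P7 (all its waits — L1 — are resolved); releases L14
  run P0 (all its waits — L3 — are resolved); releases L6
  run P2 (all its waits — L3 and L2 — are resolved); releases L20
  run P3 (all its waits — L6 — are resolved); releases L13
  run P1 (all its waits — L11 and L13 — are resolved); releases L4 and L10


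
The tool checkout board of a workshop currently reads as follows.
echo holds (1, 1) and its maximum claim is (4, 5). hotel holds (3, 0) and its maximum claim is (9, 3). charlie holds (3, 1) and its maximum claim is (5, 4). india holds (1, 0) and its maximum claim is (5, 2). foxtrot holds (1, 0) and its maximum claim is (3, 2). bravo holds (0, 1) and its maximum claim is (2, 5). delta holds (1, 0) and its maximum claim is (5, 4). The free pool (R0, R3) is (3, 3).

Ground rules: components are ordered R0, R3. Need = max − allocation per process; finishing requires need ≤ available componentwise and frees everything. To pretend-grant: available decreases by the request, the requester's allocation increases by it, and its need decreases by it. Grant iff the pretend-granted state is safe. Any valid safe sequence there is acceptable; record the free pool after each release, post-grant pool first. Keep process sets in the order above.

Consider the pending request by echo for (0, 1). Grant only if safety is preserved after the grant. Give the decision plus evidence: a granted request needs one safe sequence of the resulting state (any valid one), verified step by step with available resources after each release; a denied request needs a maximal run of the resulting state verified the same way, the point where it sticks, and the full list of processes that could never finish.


DENY: after the grant no complete ordering would exist.
Key observation: the pool after foxtrot, india is (5, 2); every surviving request exceeds it in R3, so progress ends there.
On the post-grant state, foxtrot, india is a maximal run — nothing extends it. Check, step by step:
  pool = (3, 2)
  foxtrot needs (2, 2) <= (3, 2) -> finishes; pool += (1, 0) = (4, 2)
  india needs (4, 2) <= (4, 2) -> finishes; pool += (1, 0) = (5, 2)
  blocked: echo wants (3, 3), pool (5, 2) — not enough R3
  blocked: hotel wants (6, 3), pool (5, 2) — not enough R0 and R3
  blocked: charlie wants (2, 3), pool (5, 2) — not enough R3
  blocked: bravo wants (2, 4), pool (5, 2) — not enough R3
  blocked: delta wants (4, 4), pool (5, 2) — not enough R3
Post-grant, the permanently blocked set is echo, hotel, charlie, bravo and delta.


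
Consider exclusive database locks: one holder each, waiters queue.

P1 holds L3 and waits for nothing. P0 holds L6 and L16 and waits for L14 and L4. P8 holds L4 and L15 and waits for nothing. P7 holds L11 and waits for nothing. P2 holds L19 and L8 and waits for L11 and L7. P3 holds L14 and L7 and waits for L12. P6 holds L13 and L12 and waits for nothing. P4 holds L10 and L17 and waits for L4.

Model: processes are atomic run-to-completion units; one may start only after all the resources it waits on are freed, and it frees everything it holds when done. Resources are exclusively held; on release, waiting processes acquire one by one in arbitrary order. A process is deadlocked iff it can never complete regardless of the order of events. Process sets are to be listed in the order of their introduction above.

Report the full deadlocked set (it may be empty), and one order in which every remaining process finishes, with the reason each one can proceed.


No process is deadlocked.
Key observation: every chain of waits terminates; starting from the processes that wait on nothing, all the rest unlock in turn.
The rest can finish in the order P8, P4, P6, P3, P7, P2, P0, P1.
Check, step by step:
  P8 waits on nothing -> runs at once and releases L4 and L15
  run P4 (all its waits — L4 — are resolved); releases L10 and L17
  P6 waits on nothing -> runs at once and releases L13 and L12
  run P3 (all its waits — L12 — are resolved); releases L14 and L7
  P7 waits on nothing -> runs at once and releases L11
  run P2 (all its waits — L11 and L7 — are resolved); releases L19 and L8
  run P0 (all its waits — L14 and L4 — are resolved); releases L6 and L16
  P1 waits on nothing -> runs at once and releases L3


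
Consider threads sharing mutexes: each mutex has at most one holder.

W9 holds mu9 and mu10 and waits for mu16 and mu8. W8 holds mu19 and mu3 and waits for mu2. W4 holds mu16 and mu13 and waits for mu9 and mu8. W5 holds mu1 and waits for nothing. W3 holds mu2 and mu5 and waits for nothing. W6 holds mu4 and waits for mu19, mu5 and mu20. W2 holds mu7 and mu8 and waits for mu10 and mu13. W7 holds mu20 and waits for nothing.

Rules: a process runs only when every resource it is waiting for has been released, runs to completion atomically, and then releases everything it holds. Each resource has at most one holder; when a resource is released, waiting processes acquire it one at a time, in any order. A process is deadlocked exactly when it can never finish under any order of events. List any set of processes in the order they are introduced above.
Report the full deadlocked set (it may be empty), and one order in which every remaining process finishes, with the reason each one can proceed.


Deadlocked: W9, W4 and W2.
Key observation: nobody on the ring W9 -> W4 -> W9 can start until another member finishes, which never happens; W2 is caught in further circular waits.
A valid finishing order for the others: W3, W5, W7, W8, W6.
Walking it through:
  run W3 (it waits on nothing); releases mu2 and mu5
  run W5 (it waits on nothing); releases mu1
  run W7 (it waits on nothing); releases mu20
  W8: everything it awaited (mu2) is free; runs, freeing mu19 and mu3
  W6: everything it awaited (mu19, mu5 and mu20) is free; runs, freeing mu4


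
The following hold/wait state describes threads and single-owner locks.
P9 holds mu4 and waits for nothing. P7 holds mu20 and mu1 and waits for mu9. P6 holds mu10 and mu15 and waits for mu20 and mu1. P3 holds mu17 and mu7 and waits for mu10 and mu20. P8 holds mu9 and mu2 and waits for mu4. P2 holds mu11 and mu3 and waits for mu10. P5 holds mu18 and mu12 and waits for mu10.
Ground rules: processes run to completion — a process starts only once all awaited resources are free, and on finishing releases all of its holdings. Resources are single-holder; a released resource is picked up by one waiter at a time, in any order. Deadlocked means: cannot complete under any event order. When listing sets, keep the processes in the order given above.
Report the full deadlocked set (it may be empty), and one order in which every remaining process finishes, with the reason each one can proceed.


The deadlocked set is empty.
Key observation: every chain of waits terminates; starting from the processes that wait on nothing, all the rest unlock in turn.
A valid finishing order for the others: P9, P8, P7, P6, P3, P5, P2.
Walking it through:
  P9: no waits; runs immediately, freeing mu4
  P8 waits on mu4 — all released -> runs and releases mu9 and mu2
  P7 waits on mu9 — all released -> runs and releases mu20 and mu1
  P6 waits on mu20 and mu1 — all released -> runs and releases mu10 and mu15
  P3 waits on mu10 and mu20 — all released -> runs and releases mu17 and mu7
  P5 waits on mu10 — all released -> runs and releases mu18 and mu12
  P2 waits on mu10 — all released -> runs and releases mu11 and mu3
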